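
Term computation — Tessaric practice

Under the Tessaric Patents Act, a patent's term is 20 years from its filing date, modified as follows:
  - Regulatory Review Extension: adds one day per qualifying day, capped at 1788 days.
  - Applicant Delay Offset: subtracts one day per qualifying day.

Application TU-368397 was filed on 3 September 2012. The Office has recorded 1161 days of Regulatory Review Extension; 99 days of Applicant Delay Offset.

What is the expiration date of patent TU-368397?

August 1, 2035

Base term: filing date + 20 years → 3 September 2032.
Regulatory Review Extension: 1161 days (within the 1788-day cap) → +1161 days → 8 November 2035.
Applicant Delay Offset: −99 days → 1 August 2035.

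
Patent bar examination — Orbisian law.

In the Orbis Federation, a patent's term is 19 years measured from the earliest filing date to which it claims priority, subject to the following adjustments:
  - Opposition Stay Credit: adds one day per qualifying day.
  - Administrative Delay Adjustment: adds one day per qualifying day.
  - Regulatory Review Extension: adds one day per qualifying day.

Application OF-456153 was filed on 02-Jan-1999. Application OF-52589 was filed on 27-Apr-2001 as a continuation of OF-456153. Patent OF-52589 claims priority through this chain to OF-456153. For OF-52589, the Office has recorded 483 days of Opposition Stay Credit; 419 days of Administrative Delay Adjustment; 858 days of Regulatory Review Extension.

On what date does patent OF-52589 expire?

October 28, 2022

Earliest priority filing: 2 January 1999.
Base term: 2 January 1999 + 19 years → 2 January 2018.
Opposition Stay Credit: +483 days → 30 April 2019.
Administrative Delay Adjustment: +419 days → 22 June 2020.
Regulatory Review Extension: +858 days → 28 October 2022.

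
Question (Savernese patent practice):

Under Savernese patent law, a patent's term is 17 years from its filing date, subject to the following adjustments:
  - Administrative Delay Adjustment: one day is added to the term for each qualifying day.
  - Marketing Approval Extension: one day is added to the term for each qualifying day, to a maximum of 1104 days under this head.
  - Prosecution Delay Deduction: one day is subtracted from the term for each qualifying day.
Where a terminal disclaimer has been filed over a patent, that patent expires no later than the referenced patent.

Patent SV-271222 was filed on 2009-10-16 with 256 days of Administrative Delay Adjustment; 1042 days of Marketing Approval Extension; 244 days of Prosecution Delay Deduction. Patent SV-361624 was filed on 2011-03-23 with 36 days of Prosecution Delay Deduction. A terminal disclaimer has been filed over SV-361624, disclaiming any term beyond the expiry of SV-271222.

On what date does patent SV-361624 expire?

Natural term of SV-361624:
  Base: filing + 17 years → 23 March 2028.
  Prosecution Delay Deduction: −36 days → 16 February 2028.
Expiry of referenced patent SV-271222:
  Base: filing + 17 years → 16 October 2026.
  Administrative Delay Adjustment: +256 days → 29 June 2027.
  Marketing Approval Extension: 1042 days (within the 1104-day cap) → +1042 days → 6 May 2030.
  Prosecution Delay Deduction: −244 days → 4 September 2029.
Terminal disclaimer: SV-361624 expires on the earlier of 16 February 2028 and 4 September 2029.

2028-02-16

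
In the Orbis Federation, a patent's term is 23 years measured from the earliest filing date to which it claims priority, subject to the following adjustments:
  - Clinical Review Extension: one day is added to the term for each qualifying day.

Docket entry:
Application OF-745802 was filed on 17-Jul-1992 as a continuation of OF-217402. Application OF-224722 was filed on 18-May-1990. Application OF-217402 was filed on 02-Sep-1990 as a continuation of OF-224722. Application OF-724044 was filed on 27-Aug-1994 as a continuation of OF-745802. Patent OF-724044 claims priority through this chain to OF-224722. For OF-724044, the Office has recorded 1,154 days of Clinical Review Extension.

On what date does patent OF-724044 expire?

2016-07-15

Earliest priority filing: 18 May 1990.
Base term: 18 May 1990 + 23 years → 18 May 2013.
Clinical Review Extension: +1154 days → 15 July 2016.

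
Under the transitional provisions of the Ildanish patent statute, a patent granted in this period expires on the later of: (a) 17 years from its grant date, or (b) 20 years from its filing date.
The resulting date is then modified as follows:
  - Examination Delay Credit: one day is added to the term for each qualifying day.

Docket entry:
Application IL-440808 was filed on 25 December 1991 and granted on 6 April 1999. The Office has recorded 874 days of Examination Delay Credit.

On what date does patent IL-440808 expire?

(a) grant + 17 years → 6 April 2016.
(b) filing + 20 years → 25 December 2011.
Later of the two: 6 April 2016.
Examination Delay Credit: +874 days → 28 August 2018.

2018-08-28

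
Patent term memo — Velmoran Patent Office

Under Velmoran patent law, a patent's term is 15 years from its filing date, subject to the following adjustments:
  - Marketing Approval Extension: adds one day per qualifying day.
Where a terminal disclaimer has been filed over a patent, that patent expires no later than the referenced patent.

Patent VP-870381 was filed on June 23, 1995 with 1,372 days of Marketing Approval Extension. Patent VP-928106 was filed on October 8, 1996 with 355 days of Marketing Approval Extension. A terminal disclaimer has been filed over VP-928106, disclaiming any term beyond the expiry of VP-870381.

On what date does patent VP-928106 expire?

2012-09-27

Natural term of VP-928106:
  Base: filing + 15 years → 8 October 2011.
  Marketing Approval Extension: +355 days → 27 September 2012.
Expiry of referenced patent VP-870381:
  Base: filing + 15 years → 23 June 2010.
  Marketing Approval Extension: +1372 days → 26 March 2014.
Terminal disclaimer: VP-928106 expires on the earlier of 27 September 2012 and 26 March 2014.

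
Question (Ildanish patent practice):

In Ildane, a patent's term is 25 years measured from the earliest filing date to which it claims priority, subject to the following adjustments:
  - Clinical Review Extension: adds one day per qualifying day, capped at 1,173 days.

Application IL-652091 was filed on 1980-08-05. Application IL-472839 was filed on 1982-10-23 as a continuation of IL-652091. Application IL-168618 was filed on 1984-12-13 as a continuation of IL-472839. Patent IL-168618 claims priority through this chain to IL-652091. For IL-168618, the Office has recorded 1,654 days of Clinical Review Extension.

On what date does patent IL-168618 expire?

Earliest priority filing: 5 August 1980.
Base term: 5 August 1980 + 25 years → 5 August 2005.
Clinical Review Extension: 1654 days claimed exceeds the 1173-day cap, so +1173 days → 21 October 2008.

October 21, 2008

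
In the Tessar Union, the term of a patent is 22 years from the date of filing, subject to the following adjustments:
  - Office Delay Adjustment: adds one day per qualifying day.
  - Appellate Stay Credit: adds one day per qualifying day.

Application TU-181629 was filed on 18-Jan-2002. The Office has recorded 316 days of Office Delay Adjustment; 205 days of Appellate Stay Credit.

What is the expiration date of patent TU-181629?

2025-06-22

Base term: filing date + 22 years → 18 January 2024.
Office Delay Adjustment: +316 days → 29 November 2024.
Appellate Stay Credit: +205 days → 22 June 2025.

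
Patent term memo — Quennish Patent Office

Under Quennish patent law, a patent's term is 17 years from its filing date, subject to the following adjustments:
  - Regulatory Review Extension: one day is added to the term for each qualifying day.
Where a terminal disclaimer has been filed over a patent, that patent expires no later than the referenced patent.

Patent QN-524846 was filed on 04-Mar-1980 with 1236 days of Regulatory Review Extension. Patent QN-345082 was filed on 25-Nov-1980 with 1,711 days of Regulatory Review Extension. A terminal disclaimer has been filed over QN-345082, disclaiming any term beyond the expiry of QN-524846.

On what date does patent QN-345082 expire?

2000-07-22

Natural term of QN-345082:
  Base: filing + 17 years → 25 November 1997.
  Regulatory Review Extension: +1711 days → 2 August 2002.
Expiry of referenced patent QN-524846:
  Base: filing + 17 years → 4 March 1997.
  Regulatory Review Extension: +1236 days → 22 July 2000.
Terminal disclaimer: QN-345082 expires on the earlier of 2 August 2002 and 22 July 2000.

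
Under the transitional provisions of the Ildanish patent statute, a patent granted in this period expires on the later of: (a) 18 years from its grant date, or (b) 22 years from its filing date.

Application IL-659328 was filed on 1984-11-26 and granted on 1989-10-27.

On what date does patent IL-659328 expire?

2007-10-27

(a) grant + 18 years → 27 October 2007.
(b) filing + 22 years → 26 November 2006.
Later of the two: 27 October 2007.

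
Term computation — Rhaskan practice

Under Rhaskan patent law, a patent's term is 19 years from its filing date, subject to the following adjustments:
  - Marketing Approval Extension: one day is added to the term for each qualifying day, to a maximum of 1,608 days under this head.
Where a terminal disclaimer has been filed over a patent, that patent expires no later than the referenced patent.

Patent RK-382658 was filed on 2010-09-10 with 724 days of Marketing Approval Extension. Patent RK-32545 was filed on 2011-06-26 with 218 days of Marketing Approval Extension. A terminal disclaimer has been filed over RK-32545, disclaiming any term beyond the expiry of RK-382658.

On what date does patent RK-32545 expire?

Natural term of RK-32545:
  Base: filing + 19 years → 26 June 2030.
  Marketing Approval Extension: 218 days (within the 1608-day cap) → +218 days → 30 January 2031.
Expiry of referenced patent RK-382658:
  Base: filing + 19 years → 10 September 2029.
  Marketing Approval Extension: 724 days (within the 1608-day cap) → +724 days → 4 September 2031.
Terminal disclaimer: RK-32545 expires on the earlier of 30 January 2031 and 4 September 2031.

2031-01-30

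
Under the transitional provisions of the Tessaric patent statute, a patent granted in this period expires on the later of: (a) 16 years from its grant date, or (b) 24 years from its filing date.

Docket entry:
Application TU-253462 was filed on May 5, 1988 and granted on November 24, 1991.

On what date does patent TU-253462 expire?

May 5, 2012

(a) grant + 16 years → 24 November 2007.
(b) filing + 24 years → 5 May 2012.
Later of the two: 5 May 2012.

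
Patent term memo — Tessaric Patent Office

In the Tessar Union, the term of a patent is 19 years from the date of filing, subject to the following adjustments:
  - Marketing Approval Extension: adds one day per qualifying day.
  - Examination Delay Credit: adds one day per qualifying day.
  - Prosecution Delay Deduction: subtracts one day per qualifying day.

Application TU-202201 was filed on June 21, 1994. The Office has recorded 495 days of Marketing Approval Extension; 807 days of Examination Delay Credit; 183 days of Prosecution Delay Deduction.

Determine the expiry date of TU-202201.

Base term: filing date + 19 years → 21 June 2013.
Marketing Approval Extension: +495 days → 29 October 2014.
Examination Delay Credit: +807 days → 13 January 2017.
Prosecution Delay Deduction: −183 days → 14 July 2016.

July 14, 2016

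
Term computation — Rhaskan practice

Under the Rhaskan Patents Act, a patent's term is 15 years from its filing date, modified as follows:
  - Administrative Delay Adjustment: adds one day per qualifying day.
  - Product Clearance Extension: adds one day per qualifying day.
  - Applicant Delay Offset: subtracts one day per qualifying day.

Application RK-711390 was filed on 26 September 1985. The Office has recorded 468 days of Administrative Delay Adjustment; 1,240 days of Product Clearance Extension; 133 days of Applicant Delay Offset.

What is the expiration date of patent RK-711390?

Base term: filing date + 15 years → 26 September 2000.
Administrative Delay Adjustment: +468 days → 7 January 2002.
Product Clearance Extension: +1240 days → 31 May 2005.
Applicant Delay Offset: −133 days → 18 January 2005.

January 18, 2005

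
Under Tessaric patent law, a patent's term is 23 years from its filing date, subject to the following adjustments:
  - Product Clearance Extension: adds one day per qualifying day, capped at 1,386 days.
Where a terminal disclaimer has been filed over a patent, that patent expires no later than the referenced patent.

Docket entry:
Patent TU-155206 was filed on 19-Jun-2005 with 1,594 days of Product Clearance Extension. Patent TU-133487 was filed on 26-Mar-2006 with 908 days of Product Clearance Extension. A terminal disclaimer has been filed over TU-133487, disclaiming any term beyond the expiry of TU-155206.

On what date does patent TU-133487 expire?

September 20, 2031

Natural term of TU-133487:
  Base: filing + 23 years → 26 March 2029.
  Product Clearance Extension: 908 days (within the 1386-day cap) → +908 days → 20 September 2031.
Expiry of referenced patent TU-155206:
  Base: filing + 23 years → 19 June 2028.
  Product Clearance Extension: 1594 days claimed exceeds the 1386-day cap, so +1386 days → 5 April 2032.
Terminal disclaimer: TU-133487 expires on the earlier of 20 September 2031 and 5 April 2032.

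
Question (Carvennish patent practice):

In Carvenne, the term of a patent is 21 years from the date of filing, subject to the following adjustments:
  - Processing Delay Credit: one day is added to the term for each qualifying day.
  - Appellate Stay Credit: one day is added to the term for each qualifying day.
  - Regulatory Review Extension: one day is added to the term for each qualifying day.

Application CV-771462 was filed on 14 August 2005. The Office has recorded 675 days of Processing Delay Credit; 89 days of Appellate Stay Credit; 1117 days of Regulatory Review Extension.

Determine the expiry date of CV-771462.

Base term: filing date + 21 years → 14 August 2026.
Processing Delay Credit: +675 days → 19 June 2028.
Appellate Stay Credit: +89 days → 16 September 2028.
Regulatory Review Extension: +1117 days → 8 October 2031.

2031-10-08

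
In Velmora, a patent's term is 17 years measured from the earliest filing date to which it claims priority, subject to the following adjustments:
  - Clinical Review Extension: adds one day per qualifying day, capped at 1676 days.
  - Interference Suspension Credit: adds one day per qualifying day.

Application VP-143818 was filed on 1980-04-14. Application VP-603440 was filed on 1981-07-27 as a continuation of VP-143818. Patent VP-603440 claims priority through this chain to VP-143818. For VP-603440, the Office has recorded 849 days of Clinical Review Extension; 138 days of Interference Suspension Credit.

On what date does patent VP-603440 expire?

1999-12-27

Earliest priority filing: 14 April 1980.
Base term: 14 April 1980 + 17 years → 14 April 1997.
Clinical Review Extension: 849 days (within the 1676-day cap) → +849 days → 11 August 1999.
Interference Suspension Credit: +138 days → 27 December 1999.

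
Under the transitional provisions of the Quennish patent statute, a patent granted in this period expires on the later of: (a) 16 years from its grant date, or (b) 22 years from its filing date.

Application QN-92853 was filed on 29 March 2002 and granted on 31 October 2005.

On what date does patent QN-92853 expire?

(a) grant + 16 years → 31 October 2021.
(b) filing + 22 years → 29 March 2024.
Later of the two: 29 March 2024.

March 29, 2024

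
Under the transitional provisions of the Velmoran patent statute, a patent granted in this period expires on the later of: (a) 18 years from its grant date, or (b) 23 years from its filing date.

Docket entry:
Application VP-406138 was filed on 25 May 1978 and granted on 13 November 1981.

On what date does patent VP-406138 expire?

(a) grant + 18 years → 13 November 1999.
(b) filing + 23 years → 25 May 2001.
Later of the two: 25 May 2001.

May 25, 2001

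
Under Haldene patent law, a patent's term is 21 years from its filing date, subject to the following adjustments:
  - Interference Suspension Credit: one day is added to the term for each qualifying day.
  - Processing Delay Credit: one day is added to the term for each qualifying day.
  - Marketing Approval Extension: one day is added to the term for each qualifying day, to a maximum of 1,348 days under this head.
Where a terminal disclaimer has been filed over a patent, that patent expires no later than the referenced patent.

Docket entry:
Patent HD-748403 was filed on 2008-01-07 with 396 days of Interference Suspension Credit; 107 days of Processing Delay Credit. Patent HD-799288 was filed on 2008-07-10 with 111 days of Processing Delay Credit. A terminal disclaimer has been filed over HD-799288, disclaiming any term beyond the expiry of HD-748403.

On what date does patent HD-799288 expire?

October 29, 2029

Natural term of HD-799288:
  Base: filing + 21 years → 10 July 2029.
  Processing Delay Credit: +111 days → 29 October 2029.
Expiry of referenced patent HD-748403:
  Base: filing + 21 years → 7 January 2029.
  Interference Suspension Credit: +396 days → 7 February 2030.
  Processing Delay Credit: +107 days → 25 May 2030.
Terminal disclaimer: HD-799288 expires on the earlier of 29 October 2029 and 25 May 2030.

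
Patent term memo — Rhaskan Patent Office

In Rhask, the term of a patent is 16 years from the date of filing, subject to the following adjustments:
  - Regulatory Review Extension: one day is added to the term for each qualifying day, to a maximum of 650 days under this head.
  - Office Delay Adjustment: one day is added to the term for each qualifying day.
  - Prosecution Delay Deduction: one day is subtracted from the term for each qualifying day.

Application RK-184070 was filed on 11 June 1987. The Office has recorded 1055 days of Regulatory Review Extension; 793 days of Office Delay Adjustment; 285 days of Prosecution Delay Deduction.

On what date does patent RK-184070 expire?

August 12, 2006

Base term: filing date + 16 years → 11 June 2003.
Regulatory Review Extension: 1055 days claimed exceeds the 650-day cap, so +650 days → 22 March 2005.
Office Delay Adjustment: +793 days → 24 May 2007.
Prosecution Delay Deduction: −285 days → 12 August 2006.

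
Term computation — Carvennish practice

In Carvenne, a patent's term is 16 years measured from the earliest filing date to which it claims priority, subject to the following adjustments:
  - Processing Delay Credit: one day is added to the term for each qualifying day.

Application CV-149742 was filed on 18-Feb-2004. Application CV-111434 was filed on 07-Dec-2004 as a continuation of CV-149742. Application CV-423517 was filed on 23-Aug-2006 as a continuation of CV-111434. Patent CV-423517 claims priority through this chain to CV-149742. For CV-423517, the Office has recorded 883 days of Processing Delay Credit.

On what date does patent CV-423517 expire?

2022-07-20

Earliest priority filing: 18 February 2004.
Base term: 18 February 2004 + 16 years → 18 February 2020.
Processing Delay Credit: +883 days → 20 July 2022.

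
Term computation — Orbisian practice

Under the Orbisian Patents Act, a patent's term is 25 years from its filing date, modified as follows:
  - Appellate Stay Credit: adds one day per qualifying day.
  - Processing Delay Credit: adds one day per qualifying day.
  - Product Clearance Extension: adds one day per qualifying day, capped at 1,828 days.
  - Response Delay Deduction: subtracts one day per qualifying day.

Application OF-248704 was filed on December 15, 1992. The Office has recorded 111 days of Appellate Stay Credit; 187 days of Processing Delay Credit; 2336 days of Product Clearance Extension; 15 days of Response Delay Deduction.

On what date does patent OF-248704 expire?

Base term: filing date + 25 years → 15 December 2017.
Appellate Stay Credit: +111 days → 5 April 2018.
Processing Delay Credit: +187 days → 9 October 2018.
Product Clearance Extension: 2336 days claimed exceeds the 1828-day cap, so +1828 days → 11 October 2023.
Response Delay Deduction: −15 days → 26 September 2023.

September 26, 2023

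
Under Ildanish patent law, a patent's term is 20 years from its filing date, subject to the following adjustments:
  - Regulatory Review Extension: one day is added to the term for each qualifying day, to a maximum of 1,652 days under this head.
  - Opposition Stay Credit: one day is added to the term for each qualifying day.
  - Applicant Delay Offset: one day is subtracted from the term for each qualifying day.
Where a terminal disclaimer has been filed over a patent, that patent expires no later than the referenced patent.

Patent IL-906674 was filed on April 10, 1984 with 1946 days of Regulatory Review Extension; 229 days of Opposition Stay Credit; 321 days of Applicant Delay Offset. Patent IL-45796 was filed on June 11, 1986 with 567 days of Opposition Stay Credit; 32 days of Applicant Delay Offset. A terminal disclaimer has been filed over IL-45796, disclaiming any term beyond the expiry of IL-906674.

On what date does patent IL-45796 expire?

Natural term of IL-45796:
  Base: filing + 20 years → 11 June 2006.
  Opposition Stay Credit: +567 days → 30 December 2007.
  Applicant Delay Offset: −32 days → 28 November 2007.
Expiry of referenced patent IL-906674:
  Base: filing + 20 years → 10 April 2004.
  Regulatory Review Extension: 1946 days claimed exceeds the 1652-day cap, so +1652 days → 18 October 2008.
  Opposition Stay Credit: +229 days → 4 June 2009.
  Applicant Delay Offset: −321 days → 18 July 2008.
Terminal disclaimer: IL-45796 expires on the earlier of 28 November 2007 and 18 July 2008.

2007-11-28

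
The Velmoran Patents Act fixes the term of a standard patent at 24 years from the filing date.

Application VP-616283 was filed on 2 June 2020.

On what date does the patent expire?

2044-06-02

Filing date + 24 years → 2 June 2044.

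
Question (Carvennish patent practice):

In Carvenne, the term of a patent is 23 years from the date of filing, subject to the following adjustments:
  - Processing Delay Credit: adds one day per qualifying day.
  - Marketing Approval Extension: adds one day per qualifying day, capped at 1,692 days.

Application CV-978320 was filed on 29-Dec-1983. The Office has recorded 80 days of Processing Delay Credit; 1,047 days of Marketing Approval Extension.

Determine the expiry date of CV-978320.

January 29, 2010

Base term: filing date + 23 years → 29 December 2006.
Processing Delay Credit: +80 days → 19 March 2007.
Marketing Approval Extension: 1047 days (within the 1692-day cap) → +1047 days → 29 January 2010.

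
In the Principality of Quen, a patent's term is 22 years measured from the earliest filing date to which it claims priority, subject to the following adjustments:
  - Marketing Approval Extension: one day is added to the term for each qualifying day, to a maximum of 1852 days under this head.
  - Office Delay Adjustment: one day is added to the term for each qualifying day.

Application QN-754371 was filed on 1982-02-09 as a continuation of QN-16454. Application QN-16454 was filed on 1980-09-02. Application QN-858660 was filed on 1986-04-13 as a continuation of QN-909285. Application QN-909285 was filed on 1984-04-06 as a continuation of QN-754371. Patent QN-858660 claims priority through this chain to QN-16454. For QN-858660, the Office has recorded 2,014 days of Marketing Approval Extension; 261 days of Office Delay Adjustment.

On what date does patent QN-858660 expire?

Earliest priority filing: 2 September 1980.
Base term: 2 September 1980 + 22 years → 2 September 2002.
Marketing Approval Extension: 2014 days claimed exceeds the 1852-day cap, so +1852 days → 28 September 2007.
Office Delay Adjustment: +261 days → 15 June 2008.

2008-06-15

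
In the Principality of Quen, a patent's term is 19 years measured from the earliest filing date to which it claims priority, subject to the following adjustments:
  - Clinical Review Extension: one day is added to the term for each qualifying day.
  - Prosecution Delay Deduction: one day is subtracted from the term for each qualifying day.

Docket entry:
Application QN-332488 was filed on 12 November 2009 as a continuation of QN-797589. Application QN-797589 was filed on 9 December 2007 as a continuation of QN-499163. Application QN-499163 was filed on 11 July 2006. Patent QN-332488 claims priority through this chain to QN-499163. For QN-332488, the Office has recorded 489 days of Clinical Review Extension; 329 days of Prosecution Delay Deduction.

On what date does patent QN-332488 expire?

2025-12-18

Earliest priority filing: 11 July 2006.
Base term: 11 July 2006 + 19 years → 11 July 2025.
Clinical Review Extension: +489 days → 12 November 2026.
Prosecution Delay Deduction: −329 days → 18 December 2025.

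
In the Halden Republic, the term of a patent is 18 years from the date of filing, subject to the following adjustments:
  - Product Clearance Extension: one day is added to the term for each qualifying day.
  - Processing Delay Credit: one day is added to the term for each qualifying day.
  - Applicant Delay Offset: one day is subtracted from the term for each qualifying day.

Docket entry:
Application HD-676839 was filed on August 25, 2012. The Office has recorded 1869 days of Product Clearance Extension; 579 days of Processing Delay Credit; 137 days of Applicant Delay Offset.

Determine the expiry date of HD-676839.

Base term: filing date + 18 years → 25 August 2030.
Product Clearance Extension: +1869 days → 7 October 2035.
Processing Delay Credit: +579 days → 8 May 2037.
Applicant Delay Offset: −137 days → 22 December 2036.

2036-12-22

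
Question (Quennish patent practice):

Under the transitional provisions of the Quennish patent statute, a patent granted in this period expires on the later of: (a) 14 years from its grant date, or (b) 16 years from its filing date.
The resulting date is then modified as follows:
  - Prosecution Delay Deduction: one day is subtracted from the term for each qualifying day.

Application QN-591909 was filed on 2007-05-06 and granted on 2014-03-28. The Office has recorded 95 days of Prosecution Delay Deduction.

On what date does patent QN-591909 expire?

(a) grant + 14 years → 28 March 2028.
(b) filing + 16 years → 6 May 2023.
Later of the two: 28 March 2028.
Prosecution Delay Deduction: −95 days → 24 December 2027.

December 24, 2027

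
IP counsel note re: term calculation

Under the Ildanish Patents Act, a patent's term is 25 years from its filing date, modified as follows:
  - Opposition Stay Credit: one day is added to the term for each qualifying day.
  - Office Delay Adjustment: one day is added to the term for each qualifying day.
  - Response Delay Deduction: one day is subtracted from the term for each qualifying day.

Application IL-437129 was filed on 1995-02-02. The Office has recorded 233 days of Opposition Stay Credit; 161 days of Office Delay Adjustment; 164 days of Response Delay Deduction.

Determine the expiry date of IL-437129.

Base term: filing date + 25 years → 2 February 2020.
Opposition Stay Credit: +233 days → 22 September 2020.
Office Delay Adjustment: +161 days → 2 March 2021.
Response Delay Deduction: −164 days → 19 September 2020.

2020-09-19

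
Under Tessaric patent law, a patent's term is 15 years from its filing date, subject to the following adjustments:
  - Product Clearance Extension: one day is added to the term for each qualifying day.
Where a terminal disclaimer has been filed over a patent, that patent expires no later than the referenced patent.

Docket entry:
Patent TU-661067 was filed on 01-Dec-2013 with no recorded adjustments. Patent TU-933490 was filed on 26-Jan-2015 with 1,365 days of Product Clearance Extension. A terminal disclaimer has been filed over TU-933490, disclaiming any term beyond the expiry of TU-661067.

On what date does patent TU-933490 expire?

2028-12-01

Natural term of TU-933490:
  Base: filing + 15 years → 26 January 2030.
  Product Clearance Extension: +1365 days → 22 October 2033.
Expiry of referenced patent TU-661067:
  Base: filing + 15 years → 1 December 2028.
Terminal disclaimer: TU-933490 expires on the earlier of 22 October 2033 and 1 December 2028.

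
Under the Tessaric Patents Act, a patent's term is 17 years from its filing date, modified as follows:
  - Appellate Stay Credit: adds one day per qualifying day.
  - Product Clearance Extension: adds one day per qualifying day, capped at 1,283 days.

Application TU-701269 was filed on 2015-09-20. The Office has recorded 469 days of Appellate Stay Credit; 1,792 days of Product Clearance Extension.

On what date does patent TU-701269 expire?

Base term: filing date + 17 years → 20 September 2032.
Appellate Stay Credit: +469 days → 2 January 2034.
Product Clearance Extension: 1792 days claimed exceeds the 1283-day cap, so +1283 days → 8 July 2037.

July 8, 2037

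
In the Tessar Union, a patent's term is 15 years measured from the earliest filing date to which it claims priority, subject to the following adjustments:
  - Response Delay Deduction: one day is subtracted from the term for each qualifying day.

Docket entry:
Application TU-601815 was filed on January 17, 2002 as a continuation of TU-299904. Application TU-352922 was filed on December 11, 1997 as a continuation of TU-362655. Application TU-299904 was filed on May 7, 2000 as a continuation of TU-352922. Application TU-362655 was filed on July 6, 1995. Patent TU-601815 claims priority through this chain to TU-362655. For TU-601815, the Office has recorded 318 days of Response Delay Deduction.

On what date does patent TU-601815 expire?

Earliest priority filing: 6 July 1995.
Base term: 6 July 1995 + 15 years → 6 July 2010.
Response Delay Deduction: −318 days → 22 August 2009.

2009-08-22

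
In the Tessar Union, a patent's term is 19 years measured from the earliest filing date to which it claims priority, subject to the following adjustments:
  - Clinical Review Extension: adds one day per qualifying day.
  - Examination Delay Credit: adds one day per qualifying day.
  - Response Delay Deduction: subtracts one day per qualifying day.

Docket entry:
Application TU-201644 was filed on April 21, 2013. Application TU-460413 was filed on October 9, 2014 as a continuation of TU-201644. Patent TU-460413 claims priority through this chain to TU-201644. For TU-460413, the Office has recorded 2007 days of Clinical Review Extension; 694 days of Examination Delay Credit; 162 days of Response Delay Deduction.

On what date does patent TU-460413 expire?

Earliest priority filing: 21 April 2013.
Base term: 21 April 2013 + 19 years → 21 April 2032.
Clinical Review Extension: +2007 days → 19 October 2037.
Examination Delay Credit: +694 days → 13 September 2039.
Response Delay Deduction: −162 days → 4 April 2039.

2039-04-04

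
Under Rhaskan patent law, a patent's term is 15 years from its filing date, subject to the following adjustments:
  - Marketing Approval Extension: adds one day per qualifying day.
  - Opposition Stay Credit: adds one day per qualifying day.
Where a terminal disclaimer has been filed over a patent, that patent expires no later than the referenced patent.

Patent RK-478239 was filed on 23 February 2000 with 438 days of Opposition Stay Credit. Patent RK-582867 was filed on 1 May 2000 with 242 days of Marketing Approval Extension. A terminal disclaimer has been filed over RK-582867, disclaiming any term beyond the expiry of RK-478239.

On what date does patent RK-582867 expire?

December 29, 2015

Natural term of RK-582867:
  Base: filing + 15 years → 1 May 2015.
  Marketing Approval Extension: +242 days → 29 December 2015.
Expiry of referenced patent RK-478239:
  Base: filing + 15 years → 23 February 2015.
  Opposition Stay Credit: +438 days → 6 May 2016.
Terminal disclaimer: RK-582867 expires on the earlier of 29 December 2015 and 6 May 2016.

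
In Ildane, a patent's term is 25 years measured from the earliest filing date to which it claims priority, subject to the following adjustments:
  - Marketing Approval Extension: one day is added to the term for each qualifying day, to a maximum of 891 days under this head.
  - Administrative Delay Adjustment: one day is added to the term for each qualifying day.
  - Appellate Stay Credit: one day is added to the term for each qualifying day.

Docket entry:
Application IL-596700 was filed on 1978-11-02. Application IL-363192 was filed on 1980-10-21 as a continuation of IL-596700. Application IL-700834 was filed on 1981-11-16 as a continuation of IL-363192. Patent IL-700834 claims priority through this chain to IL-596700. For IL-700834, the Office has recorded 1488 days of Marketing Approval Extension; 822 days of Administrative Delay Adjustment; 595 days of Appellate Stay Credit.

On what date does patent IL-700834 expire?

Earliest priority filing: 2 November 1978.
Base term: 2 November 1978 + 25 years → 2 November 2003.
Marketing Approval Extension: 1488 days claimed exceeds the 891-day cap, so +891 days → 11 April 2006.
Administrative Delay Adjustment: +822 days → 11 July 2008.
Appellate Stay Credit: +595 days → 26 February 2010.

2010-02-26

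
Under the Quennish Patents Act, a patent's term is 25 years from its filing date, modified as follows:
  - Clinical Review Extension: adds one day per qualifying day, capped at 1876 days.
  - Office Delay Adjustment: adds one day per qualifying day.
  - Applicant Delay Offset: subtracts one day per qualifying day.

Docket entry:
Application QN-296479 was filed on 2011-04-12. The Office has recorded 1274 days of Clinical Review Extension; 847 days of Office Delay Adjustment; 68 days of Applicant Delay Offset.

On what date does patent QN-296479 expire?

2041-11-25

Base term: filing date + 25 years → 12 April 2036.
Clinical Review Extension: 1274 days (within the 1876-day cap) → +1274 days → 8 October 2039.
Office Delay Adjustment: +847 days → 1 February 2042.
Applicant Delay Offset: −68 days → 25 November 2041.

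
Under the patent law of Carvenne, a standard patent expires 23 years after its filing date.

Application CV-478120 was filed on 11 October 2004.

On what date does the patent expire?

2027-10-11

Filing date + 23 years → 11 October 2027.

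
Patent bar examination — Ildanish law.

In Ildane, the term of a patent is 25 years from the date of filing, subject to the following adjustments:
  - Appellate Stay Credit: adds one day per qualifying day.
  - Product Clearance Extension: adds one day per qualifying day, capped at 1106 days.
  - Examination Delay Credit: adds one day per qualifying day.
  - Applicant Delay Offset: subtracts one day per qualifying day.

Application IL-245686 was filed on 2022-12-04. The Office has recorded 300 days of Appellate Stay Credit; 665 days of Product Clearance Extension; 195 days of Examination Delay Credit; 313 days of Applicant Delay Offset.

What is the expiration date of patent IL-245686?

Base term: filing date + 25 years → 4 December 2047.
Appellate Stay Credit: +300 days → 29 September 2048.
Product Clearance Extension: 665 days (within the 1106-day cap) → +665 days → 26 July 2050.
Examination Delay Credit: +195 days → 6 February 2051.
Applicant Delay Offset: −313 days → 30 March 2050.

March 30, 2050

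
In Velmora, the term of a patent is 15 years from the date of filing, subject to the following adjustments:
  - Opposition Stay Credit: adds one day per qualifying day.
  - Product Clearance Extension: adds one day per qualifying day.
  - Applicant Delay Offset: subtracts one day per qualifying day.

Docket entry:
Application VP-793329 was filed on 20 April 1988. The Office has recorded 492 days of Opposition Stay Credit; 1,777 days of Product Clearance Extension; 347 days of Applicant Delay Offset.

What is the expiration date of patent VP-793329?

2008-07-24

Base term: filing date + 15 years → 20 April 2003.
Opposition Stay Credit: +492 days → 24 August 2004.
Product Clearance Extension: +1777 days → 6 July 2009.
Applicant Delay Offset: −347 days → 24 July 2008.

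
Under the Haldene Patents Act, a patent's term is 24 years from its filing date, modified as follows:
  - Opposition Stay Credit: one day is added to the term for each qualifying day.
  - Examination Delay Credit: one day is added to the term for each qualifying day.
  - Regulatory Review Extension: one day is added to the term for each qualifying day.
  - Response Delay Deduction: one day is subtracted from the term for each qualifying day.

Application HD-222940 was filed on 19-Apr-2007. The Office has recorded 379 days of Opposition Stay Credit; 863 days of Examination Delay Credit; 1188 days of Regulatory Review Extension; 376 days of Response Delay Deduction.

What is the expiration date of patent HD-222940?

Base term: filing date + 24 years → 19 April 2031.
Opposition Stay Credit: +379 days → 2 May 2032.
Examination Delay Credit: +863 days → 12 September 2034.
Regulatory Review Extension: +1188 days → 13 December 2037.
Response Delay Deduction: −376 days → 2 December 2036.

2036-12-02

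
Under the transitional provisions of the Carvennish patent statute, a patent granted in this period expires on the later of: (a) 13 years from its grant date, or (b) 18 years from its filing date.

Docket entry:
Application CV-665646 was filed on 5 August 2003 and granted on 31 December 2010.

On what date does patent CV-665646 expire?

December 31, 2023

(a) grant + 13 years → 31 December 2023.
(b) filing + 18 years → 5 August 2021.
Later of the two: 31 December 2023.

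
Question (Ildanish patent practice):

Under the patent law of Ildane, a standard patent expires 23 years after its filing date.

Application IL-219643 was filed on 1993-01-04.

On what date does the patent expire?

2016-01-04

Filing date + 23 years → 4 January 2016.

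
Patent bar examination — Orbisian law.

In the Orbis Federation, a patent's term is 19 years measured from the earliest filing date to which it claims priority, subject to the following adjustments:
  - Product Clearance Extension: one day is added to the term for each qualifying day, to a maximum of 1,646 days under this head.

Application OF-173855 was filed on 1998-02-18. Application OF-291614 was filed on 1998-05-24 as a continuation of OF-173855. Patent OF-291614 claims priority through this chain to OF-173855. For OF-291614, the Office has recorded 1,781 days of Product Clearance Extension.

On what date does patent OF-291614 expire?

August 22, 2021

Earliest priority filing: 18 February 1998.
Base term: 18 February 1998 + 19 years → 18 February 2017.
Product Clearance Extension: 1781 days claimed exceeds the 1646-day cap, so +1646 days → 22 August 2021.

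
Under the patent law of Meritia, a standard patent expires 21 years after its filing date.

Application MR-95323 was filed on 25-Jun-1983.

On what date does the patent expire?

Filing date + 21 years → 25 June 2004.

2004-06-25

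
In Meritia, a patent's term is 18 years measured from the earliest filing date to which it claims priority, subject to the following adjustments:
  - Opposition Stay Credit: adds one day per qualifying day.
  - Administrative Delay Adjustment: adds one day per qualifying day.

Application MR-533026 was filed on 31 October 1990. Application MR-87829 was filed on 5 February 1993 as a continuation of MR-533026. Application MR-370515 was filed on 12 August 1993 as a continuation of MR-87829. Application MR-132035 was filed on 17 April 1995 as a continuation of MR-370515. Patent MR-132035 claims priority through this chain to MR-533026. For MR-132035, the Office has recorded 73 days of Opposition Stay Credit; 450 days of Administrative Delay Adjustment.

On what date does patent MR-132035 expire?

Earliest priority filing: 31 October 1990.
Base term: 31 October 1990 + 18 years → 31 October 2008.
Opposition Stay Credit: +73 days → 12 January 2009.
Administrative Delay Adjustment: +450 days → 7 April 2010.

April 7, 2010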